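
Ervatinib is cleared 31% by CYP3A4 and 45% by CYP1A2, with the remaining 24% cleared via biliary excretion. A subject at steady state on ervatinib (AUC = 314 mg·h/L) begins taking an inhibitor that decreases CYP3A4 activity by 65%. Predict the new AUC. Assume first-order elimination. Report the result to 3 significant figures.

393 mg·h/L

The CYP3A4 pathway (31% of clearance) is reduced to 0.35× activity: 0.31 × 0.35 = 0.1085.
CYP1A2 (45%) and the residual 24% are unaffected.
CL_new/CL_old = 0.1085 + 0.45 + 0.24 = 0.7985.
AUC ∝ 1/CL, so new value = 314 / 0.7985 = 393 mg·h/L.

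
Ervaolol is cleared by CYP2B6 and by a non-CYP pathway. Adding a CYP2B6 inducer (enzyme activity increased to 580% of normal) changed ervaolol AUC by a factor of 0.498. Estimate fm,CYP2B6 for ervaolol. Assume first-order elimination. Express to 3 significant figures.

0.210

Let fm be the CYP2B6 fraction. New clearance relative to baseline = fm × 5.8 + (1 − fm).
AUC ratio = 1 / (new CL fraction), so new CL fraction = 1 / 0.498 = 2.008.
fm × 5.8 + 1 − fm = 2.008  ⇒  fm × (5.8 − 1) = 1.008  ⇒  fm = 0.210.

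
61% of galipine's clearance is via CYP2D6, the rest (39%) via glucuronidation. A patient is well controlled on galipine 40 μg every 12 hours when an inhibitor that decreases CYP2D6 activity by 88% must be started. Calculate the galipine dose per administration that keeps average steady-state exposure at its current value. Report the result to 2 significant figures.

19 μg

The CYP2D6 pathway (61% of clearance) is reduced to 0.12× activity: 0.61 × 0.12 = 0.0732.
Non-CYP routes (39%) are unchanged.
Relative clearance = 0.0732 + 0.39 = 0.4632.
To maintain the same steady-state level, dose must scale with clearance: new dose = 40 × 0.4632 = 19 μg.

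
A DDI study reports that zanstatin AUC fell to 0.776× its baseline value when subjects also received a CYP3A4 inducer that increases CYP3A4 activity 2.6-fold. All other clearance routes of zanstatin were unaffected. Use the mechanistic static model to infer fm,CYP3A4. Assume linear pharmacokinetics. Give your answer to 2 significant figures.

0.18

Write x for the fraction cleared via CYP3A4. The observed AUC change means clearance rose to 1/0.776 = 1.289 of baseline.
Only the CYP3A4 route changed, so 1.289 = x·2.6 + (1 − x), giving x = 0.18.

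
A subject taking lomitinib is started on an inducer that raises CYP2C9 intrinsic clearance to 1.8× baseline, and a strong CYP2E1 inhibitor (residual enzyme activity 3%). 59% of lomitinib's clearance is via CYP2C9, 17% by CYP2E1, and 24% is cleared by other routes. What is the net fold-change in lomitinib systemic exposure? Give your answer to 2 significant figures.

The CYP2C9 pathway (59% of clearance) is boosted to 1.8× activity: 0.59 × 1.8 = 1.062.
The CYP2E1 pathway (17% of clearance) falls to 0.03× activity: 0.17 × 0.03 = 0.0051.
The remaining 24% of clearance is unaffected.
CL_new/CL_old = 1.062 + 0.0051 + 0.24 = 1.3071.
Net systemic exposure ratio = 1 / 1.3071 = 0.77.

0.77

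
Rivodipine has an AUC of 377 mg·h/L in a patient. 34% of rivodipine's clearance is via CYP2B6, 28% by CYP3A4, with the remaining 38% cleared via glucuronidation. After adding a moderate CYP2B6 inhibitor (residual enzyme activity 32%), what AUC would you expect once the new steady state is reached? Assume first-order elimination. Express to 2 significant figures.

The CYP2B6 pathway (34% of clearance) drops to 0.32× activity: 0.34 × 0.32 = 0.1088.
CYP3A4 (28%) and the residual 38% are unaffected.
New clearance relative to baseline: 0.1088 + 0.28 + 0.38 = 0.7688.
With dosing unchanged, AUC scales as 1/CL: 377 / 0.7688 = 4.9 × 10² mg·h/L.

4.9 × 10² mg·h/L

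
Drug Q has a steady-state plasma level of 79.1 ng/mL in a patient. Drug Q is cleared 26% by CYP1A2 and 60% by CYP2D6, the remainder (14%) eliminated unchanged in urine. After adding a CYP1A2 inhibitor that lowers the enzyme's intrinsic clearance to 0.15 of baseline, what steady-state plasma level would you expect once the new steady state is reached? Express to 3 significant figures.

The CYP1A2 pathway (26% of clearance) falls to 0.15× activity: 0.26 × 0.15 = 0.039.
CYP2D6 (60%) and the residual 14% are unaffected.
Relative clearance = 0.039 + 0.6 + 0.14 = 0.779.
New steady-state plasma level = baseline ÷ relative clearance = 79.1 / 0.779 = 102 ng/mL.

102 ng/mL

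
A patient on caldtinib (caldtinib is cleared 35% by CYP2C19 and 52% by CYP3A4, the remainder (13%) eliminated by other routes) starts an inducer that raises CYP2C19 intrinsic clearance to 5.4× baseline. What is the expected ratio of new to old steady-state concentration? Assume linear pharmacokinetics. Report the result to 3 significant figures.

The CYP2C19 pathway (35% of clearance) is boosted to 5.4× activity: 0.35 × 5.4 = 1.89.
CYP3A4 (52%) and the residual 13% are unaffected.
New clearance relative to baseline: 1.89 + 0.52 + 0.13 = 2.54.
Steady-state concentration ratio = CL_old/CL_new = 1 / 2.54 = 0.394.

0.394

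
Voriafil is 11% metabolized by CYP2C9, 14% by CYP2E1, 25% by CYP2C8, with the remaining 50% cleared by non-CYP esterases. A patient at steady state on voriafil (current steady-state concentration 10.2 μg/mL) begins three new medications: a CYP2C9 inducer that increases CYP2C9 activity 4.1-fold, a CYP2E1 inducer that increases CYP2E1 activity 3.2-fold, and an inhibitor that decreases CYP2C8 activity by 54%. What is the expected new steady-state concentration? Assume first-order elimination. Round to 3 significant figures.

6.74 μg/mL

The CYP2C9 pathway (11% of clearance) is boosted to 4.1× activity: 0.11 × 4.1 = 0.451.
The CYP2E1 pathway (14% of clearance) increases to 3.2× activity: 0.14 × 3.2 = 0.448.
The CYP2C8 pathway (25% of clearance) is reduced to 0.46× activity: 0.25 × 0.46 = 0.115.
The remaining 50% of clearance is unaffected.
New clearance relative to baseline: 0.451 + 0.448 + 0.115 + 0.5 = 1.514.
Steady-state concentration ∝ 1/CL: new value = 10.2 / 1.514 = 6.74 μg/mL.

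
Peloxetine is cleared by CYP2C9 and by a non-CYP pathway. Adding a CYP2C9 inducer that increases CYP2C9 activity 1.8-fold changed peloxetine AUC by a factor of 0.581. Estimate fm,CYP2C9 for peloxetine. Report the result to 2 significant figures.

CL'/CL = 1 / 0.581 = 1.721
1.8·fm + (1 − fm) = 1.721
fm = (1.721 − 1) / (1.8 − 1) = 0.90

0.90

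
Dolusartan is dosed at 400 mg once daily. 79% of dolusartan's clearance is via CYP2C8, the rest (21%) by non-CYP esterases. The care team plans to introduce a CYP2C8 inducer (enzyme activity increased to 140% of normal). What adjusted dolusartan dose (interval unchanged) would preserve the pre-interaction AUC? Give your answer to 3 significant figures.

526 mg

The CYP2C8 pathway (79% of clearance) increases to 1.4× activity: 0.79 × 1.4 = 1.106.
Non-CYP routes (21%) are unchanged.
New clearance relative to baseline: 1.106 + 0.21 = 1.316.
To maintain the same steady-state level, dose must scale with clearance: new dose = 400 × 1.316 = 526 mg.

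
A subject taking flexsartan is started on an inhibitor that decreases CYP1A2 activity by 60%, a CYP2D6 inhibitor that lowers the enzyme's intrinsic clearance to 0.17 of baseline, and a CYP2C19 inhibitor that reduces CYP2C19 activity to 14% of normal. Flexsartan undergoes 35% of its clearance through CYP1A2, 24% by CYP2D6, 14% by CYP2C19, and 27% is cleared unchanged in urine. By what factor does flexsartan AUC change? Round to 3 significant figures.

2.13

The CYP1A2 pathway (35% of clearance) falls to 0.4× activity: 0.35 × 0.4 = 0.14.
The CYP2D6 pathway (24% of clearance) drops to 0.17× activity: 0.24 × 0.17 = 0.0408.
The CYP2C19 pathway (14% of clearance) falls to 0.14× activity: 0.14 × 0.14 = 0.0196.
Non-CYP routes (27%) are unchanged.
New clearance relative to baseline: 0.14 + 0.0408 + 0.0196 + 0.27 = 0.4704.
AUC ∝ 1/CL: fold-change = 1 / 0.4704 = 2.13.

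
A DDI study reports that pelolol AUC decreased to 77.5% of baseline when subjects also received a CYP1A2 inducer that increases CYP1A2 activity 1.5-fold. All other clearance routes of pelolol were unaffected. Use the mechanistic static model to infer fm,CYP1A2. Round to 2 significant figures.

0.58

Let fm be the CYP1A2 fraction. New clearance relative to baseline = fm × 1.5 + (1 − fm).
AUC ratio = 1 / (new CL fraction), so new CL fraction = 1 / 0.775 = 1.29.
fm × 1.5 + 1 − fm = 1.29  ⇒  fm × (1.5 − 1) = 0.2903  ⇒  fm = 0.58.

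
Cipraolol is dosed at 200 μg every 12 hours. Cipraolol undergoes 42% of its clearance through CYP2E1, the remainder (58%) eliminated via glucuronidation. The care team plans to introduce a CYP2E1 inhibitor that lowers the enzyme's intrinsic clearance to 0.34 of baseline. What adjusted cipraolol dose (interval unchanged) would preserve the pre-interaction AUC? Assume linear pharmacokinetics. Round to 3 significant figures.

CYP2E1: 0.42 × 0.34 = 0.1428
Other: 0.58 (unchanged)
CL_new/CL_old = 0.1428 + 0.58 = 0.7228.
Exposure is unchanged when dose changes in proportion to clearance. New dose = 200 μg × 0.7228 = 145 μg.

145 μg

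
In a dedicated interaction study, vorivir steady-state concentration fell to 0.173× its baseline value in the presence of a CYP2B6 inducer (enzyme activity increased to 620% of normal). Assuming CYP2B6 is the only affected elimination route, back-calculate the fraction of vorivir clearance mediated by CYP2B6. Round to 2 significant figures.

Let x = fm,CYP2B6. Because steady-state concentration ∝ 1/CL, relative clearance rose to 1/0.173 = 5.78.
Only the CYP2B6 route changed, so 5.78 = x·6.2 + (1 − x), giving x = 0.92.

0.92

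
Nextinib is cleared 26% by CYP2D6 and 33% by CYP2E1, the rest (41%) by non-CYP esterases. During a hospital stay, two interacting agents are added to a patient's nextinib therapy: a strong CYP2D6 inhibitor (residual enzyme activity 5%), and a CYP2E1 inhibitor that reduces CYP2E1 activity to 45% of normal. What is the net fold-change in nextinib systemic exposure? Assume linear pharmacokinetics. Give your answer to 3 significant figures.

1.75

The CYP2D6 pathway (26% of clearance) falls to 0.05× activity: 0.26 × 0.05 = 0.013.
The CYP2E1 pathway (33% of clearance) falls to 0.45× activity: 0.33 × 0.45 = 0.1485.
The remaining 41% of clearance is unaffected.
CL_new/CL_old = 0.013 + 0.1485 + 0.41 = 0.5715.
Net systemic exposure ratio = 1 / 0.5715 = 1.75.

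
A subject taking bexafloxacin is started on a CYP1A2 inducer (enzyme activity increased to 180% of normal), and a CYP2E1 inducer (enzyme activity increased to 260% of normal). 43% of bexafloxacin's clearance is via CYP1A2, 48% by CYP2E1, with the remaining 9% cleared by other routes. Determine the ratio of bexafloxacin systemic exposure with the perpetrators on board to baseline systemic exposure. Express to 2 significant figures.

CYP1A2: 0.43 × 1.8 = 0.774
CYP2E1: 0.48 × 2.6 = 1.248
Other: 0.09 (unchanged)
CL_new/CL_old = 0.774 + 1.248 + 0.09 = 2.112.
Net systemic exposure ratio = 1 / 2.112 = 0.47.

0.47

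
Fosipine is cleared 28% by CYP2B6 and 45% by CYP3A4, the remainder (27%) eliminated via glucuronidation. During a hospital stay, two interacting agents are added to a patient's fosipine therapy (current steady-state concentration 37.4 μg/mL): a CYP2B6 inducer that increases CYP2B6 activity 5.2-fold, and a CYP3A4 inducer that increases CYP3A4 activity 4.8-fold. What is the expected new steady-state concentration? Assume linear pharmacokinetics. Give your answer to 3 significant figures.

The CYP2B6 pathway (28% of clearance) rises to 5.2× activity: 0.28 × 5.2 = 1.456.
The CYP3A4 pathway (45% of clearance) rises to 4.8× activity: 0.45 × 4.8 = 2.16.
Non-CYP routes (27%) are unchanged.
CL_new/CL_old = 1.456 + 2.16 + 0.27 = 3.886.
Steady-state concentration ∝ 1/CL: new value = 37.4 / 3.886 = 9.62 μg/mL.

9.62 μg/mL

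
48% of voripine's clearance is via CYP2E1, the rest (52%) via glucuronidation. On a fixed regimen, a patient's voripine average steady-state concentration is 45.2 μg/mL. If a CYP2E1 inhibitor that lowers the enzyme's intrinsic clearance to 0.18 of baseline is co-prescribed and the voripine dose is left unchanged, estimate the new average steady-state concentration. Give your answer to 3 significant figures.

The CYP2E1 pathway (48% of clearance) falls to 0.18× activity: 0.48 × 0.18 = 0.0864.
Non-CYP routes (52%) are unchanged.
CL_new/CL_old = 0.0864 + 0.52 = 0.6064.
With dosing unchanged, average steady-state concentration scales as 1/CL: 45.2 / 0.6064 = 74.5 μg/mL.

74.5 μg/mL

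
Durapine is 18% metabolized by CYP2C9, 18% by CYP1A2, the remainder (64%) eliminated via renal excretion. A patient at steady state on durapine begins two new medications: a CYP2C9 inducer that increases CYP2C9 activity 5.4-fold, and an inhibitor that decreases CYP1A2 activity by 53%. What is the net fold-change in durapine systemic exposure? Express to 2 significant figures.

CYP2C9: 0.18 × 5.4 = 0.972
CYP1A2: 0.18 × 0.47 = 0.0846
Other: 0.64 (unchanged)
New clearance relative to baseline: 0.972 + 0.0846 + 0.64 = 1.6966.
Systemic exposure ∝ 1/CL: fold-change = 1 / 1.6966 = 0.59.

0.59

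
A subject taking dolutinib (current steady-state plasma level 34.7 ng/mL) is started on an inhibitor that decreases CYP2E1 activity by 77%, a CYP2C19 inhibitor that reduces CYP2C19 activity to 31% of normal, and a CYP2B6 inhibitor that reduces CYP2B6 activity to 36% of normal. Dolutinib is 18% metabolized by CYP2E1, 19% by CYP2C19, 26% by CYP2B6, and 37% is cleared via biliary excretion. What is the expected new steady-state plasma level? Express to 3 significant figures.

61.5 ng/mL

The CYP2E1 pathway (18% of clearance) is reduced to 0.23× activity: 0.18 × 0.23 = 0.0414.
The CYP2C19 pathway (19% of clearance) falls to 0.31× activity: 0.19 × 0.31 = 0.0589.
The CYP2B6 pathway (26% of clearance) drops to 0.36× activity: 0.26 × 0.36 = 0.0936.
Non-CYP routes (37%) are unchanged.
CL_new/CL_old = 0.0414 + 0.0589 + 0.0936 + 0.37 = 0.5639.
Dividing the baseline by the relative clearance: 34.7 / 0.5639 = 61.5 ng/mL.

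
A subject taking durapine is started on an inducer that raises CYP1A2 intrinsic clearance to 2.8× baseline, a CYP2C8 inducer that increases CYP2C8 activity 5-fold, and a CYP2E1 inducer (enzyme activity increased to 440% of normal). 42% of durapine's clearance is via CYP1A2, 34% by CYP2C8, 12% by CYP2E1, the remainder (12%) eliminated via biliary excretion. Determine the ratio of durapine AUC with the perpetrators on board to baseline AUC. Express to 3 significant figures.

0.284

The CYP1A2 pathway (42% of clearance) increases to 2.8× activity: 0.42 × 2.8 = 1.176.
The CYP2C8 pathway (34% of clearance) is boosted to 5× activity: 0.34 × 5 = 1.7.
The CYP2E1 pathway (12% of clearance) rises to 4.4× activity: 0.12 × 4.4 = 0.528.
The remaining 12% of clearance is unaffected.
New clearance relative to baseline: 1.176 + 1.7 + 0.528 + 0.12 = 3.524.
Because AUC varies inversely with clearance, the combined effect is 1 / 3.524 = 0.284.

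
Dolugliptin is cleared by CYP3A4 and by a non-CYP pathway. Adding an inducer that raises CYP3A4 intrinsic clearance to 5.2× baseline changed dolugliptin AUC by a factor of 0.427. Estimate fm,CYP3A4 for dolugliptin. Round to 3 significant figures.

0.320

Let x = fm,CYP3A4. Because AUC ∝ 1/CL, relative clearance rose to 1/0.427 = 2.342.
Only the CYP3A4 route changed, so 2.342 = x·5.2 + (1 − x), giving x = 0.320.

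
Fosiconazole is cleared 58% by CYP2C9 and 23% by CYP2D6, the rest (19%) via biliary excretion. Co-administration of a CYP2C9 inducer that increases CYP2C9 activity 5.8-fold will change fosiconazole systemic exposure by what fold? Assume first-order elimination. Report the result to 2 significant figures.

The CYP2C9 pathway (58% of clearance) is boosted to 5.8× activity: 0.58 × 5.8 = 3.364.
CYP2D6 (23%) and the residual 19% are unaffected.
Relative clearance = 3.364 + 0.23 + 0.19 = 3.784.
Since systemic exposure ∝ 1/CL, the ratio is 1 / 3.784 = 0.26.

0.26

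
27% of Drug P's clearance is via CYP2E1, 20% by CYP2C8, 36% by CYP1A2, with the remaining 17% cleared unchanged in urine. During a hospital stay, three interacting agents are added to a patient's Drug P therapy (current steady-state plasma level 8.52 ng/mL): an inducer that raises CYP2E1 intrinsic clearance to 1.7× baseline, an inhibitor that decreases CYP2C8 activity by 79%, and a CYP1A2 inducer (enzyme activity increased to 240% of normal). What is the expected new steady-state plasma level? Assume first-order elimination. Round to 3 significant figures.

5.55 ng/mL

The CYP2E1 pathway (27% of clearance) is boosted to 1.7× activity: 0.27 × 1.7 = 0.459.
The CYP2C8 pathway (20% of clearance) drops to 0.21× activity: 0.2 × 0.21 = 0.042.
The CYP1A2 pathway (36% of clearance) increases to 2.4× activity: 0.36 × 2.4 = 0.864.
The remaining 17% of clearance is unaffected.
Relative clearance = 0.459 + 0.042 + 0.864 + 0.17 = 1.535.
New steady-state plasma level = 8.52 / 1.535 = 5.55 ng/mL (concentration scales inversely with clearance).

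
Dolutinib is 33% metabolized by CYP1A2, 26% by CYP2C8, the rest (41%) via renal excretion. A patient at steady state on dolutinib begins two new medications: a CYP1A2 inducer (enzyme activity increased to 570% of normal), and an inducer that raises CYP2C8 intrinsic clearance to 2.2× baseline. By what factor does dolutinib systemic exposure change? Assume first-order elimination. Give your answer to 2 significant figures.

0.35

CYP1A2: 0.33 × 5.7 = 1.881
CYP2C8: 0.26 × 2.2 = 0.572
Other: 0.41 (unchanged)
Relative clearance = 1.881 + 0.572 + 0.41 = 2.863.
Because systemic exposure varies inversely with clearance, the combined effect is 1 / 2.863 = 0.35.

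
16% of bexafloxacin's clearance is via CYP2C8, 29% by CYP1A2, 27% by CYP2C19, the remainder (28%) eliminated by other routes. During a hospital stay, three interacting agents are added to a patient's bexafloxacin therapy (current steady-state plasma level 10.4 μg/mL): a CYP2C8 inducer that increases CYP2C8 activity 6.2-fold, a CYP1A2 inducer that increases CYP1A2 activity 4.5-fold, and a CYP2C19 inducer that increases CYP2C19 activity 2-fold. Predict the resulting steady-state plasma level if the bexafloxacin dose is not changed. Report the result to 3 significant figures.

The CYP2C8 pathway (16% of clearance) is boosted to 6.2× activity: 0.16 × 6.2 = 0.992.
The CYP1A2 pathway (29% of clearance) increases to 4.5× activity: 0.29 × 4.5 = 1.305.
The CYP2C19 pathway (27% of clearance) increases to 2× activity: 0.27 × 2 = 0.54.
The remaining 28% of clearance is unaffected.
New clearance relative to baseline: 0.992 + 1.305 + 0.54 + 0.28 = 3.117.
New steady-state plasma level = 10.4 / 3.117 = 3.34 μg/mL (concentration scales inversely with clearance).

3.34 μg/mL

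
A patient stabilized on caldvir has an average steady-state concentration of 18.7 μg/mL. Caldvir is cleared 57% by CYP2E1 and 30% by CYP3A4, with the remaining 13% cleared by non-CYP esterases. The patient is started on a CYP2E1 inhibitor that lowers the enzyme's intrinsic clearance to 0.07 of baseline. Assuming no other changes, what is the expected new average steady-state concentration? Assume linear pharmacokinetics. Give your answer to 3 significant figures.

The CYP2E1 pathway (57% of clearance) falls to 0.07× activity: 0.57 × 0.07 = 0.0399.
CYP3A4 (30%) and the residual 13% are unaffected.
New clearance relative to baseline: 0.0399 + 0.3 + 0.13 = 0.4699.
With dosing unchanged, average steady-state concentration scales as 1/CL: 18.7 / 0.4699 = 39.8 μg/mL.

39.8 μg/mL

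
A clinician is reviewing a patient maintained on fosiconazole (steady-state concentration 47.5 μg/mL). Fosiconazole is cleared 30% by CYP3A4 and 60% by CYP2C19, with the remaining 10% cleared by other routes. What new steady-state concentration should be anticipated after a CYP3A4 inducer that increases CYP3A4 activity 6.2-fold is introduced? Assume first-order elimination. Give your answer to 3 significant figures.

18.6 μg/mL

CYP3A4: 0.3 × 6.2 = 1.86
CYP2C19: 0.6 (unchanged)
Other: 0.1 (unchanged)
Relative clearance = 1.86 + 0.6 + 0.1 = 2.56.
New steady-state concentration = baseline ÷ relative clearance = 47.5 / 2.56 = 18.6 μg/mL.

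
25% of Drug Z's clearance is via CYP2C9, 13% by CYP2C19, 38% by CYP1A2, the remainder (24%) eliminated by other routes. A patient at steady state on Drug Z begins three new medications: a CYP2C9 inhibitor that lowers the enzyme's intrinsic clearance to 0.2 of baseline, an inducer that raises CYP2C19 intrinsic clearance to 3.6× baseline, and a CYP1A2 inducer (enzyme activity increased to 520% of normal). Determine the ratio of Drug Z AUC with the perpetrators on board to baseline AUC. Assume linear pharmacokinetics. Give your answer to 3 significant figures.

The CYP2C9 pathway (25% of clearance) is reduced to 0.2× activity: 0.25 × 0.2 = 0.05.
The CYP2C19 pathway (13% of clearance) rises to 3.6× activity: 0.13 × 3.6 = 0.468.
The CYP1A2 pathway (38% of clearance) rises to 5.2× activity: 0.38 × 5.2 = 1.976.
The remaining 24% of clearance is unaffected.
CL_new/CL_old = 0.05 + 0.468 + 1.976 + 0.24 = 2.734.
AUC ∝ 1/CL: fold-change = 1 / 2.734 = 0.366.

0.366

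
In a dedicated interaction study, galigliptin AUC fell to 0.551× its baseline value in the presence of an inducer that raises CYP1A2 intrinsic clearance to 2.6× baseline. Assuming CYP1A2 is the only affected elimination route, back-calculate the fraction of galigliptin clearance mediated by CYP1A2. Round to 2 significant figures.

0.51

Let fm be the CYP1A2 fraction. New clearance relative to baseline = fm × 2.6 + (1 − fm).
AUC ratio = 1 / (new CL fraction), so new CL fraction = 1 / 0.551 = 1.815.
fm × 2.6 + 1 − fm = 1.815  ⇒  fm × (2.6 − 1) = 0.8149  ⇒  fm = 0.51.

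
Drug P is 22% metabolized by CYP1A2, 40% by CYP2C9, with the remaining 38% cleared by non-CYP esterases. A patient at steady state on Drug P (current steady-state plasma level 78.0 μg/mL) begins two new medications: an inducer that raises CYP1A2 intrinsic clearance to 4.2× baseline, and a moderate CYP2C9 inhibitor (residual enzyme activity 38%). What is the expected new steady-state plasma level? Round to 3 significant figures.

CYP1A2: 0.22 × 4.2 = 0.924
CYP2C9: 0.4 × 0.38 = 0.152
Other: 0.38 (unchanged)
New clearance relative to baseline: 0.924 + 0.152 + 0.38 = 1.456.
Steady-state plasma level ∝ 1/CL: new value = 78.0 / 1.456 = 53.6 μg/mL.

53.6 μg/mL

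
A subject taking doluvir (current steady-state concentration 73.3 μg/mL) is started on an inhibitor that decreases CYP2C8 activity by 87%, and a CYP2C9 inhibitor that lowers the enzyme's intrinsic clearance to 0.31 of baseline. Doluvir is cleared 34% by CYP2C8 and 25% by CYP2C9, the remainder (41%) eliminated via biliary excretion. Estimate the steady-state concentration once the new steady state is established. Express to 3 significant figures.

138 μg/mL

The CYP2C8 pathway (34% of clearance) drops to 0.13× activity: 0.34 × 0.13 = 0.0442.
The CYP2C9 pathway (25% of clearance) drops to 0.31× activity: 0.25 × 0.31 = 0.0775.
The remaining 41% of clearance is unaffected.
CL_new/CL_old = 0.0442 + 0.0775 + 0.41 = 0.5317.
Steady-state concentration ∝ 1/CL: new value = 73.3 / 0.5317 = 138 μg/mL.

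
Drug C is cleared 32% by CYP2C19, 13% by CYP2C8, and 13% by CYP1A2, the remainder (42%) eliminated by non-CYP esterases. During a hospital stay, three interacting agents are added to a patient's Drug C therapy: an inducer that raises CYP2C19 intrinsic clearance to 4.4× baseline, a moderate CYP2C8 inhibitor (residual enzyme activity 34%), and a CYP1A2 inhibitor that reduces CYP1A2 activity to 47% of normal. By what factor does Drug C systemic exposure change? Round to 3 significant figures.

0.517

The CYP2C19 pathway (32% of clearance) rises to 4.4× activity: 0.32 × 4.4 = 1.408.
The CYP2C8 pathway (13% of clearance) falls to 0.34× activity: 0.13 × 0.34 = 0.0442.
The CYP1A2 pathway (13% of clearance) drops to 0.47× activity: 0.13 × 0.47 = 0.0611.
The remaining 42% of clearance is unaffected.
New clearance relative to baseline: 1.408 + 0.0442 + 0.0611 + 0.42 = 1.9333.
Net systemic exposure ratio = 1 / 1.9333 = 0.517.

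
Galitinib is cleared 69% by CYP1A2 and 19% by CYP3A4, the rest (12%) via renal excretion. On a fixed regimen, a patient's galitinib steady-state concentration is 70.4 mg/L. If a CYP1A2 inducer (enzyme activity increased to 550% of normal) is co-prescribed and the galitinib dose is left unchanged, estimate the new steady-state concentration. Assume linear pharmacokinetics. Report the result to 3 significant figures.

CYP1A2: 0.69 × 5.5 = 3.795
CYP3A4: 0.19 (unchanged)
Other: 0.12 (unchanged)
CL_new/CL_old = 3.795 + 0.19 + 0.12 = 4.105.
New steady-state concentration = baseline ÷ relative clearance = 70.4 / 4.105 = 17.1 mg/L.

17.1 mg/L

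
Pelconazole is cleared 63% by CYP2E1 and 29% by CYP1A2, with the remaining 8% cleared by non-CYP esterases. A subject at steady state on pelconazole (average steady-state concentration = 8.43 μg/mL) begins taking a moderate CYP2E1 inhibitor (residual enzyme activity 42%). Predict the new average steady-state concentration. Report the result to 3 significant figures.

13.3 μg/mL

CYP2E1: 0.63 × 0.42 = 0.2646
CYP1A2: 0.29 (unchanged)
Other: 0.08 (unchanged)
Relative clearance = 0.2646 + 0.29 + 0.08 = 0.6346.
New average steady-state concentration = baseline ÷ relative clearance = 8.43 / 0.6346 = 13.3 μg/mL.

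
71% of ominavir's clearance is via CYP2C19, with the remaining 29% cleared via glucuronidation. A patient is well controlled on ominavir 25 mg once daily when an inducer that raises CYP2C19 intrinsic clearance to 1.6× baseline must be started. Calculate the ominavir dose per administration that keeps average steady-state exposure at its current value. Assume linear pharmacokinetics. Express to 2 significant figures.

36 mg

The CYP2C19 pathway (71% of clearance) is boosted to 1.6× activity: 0.71 × 1.6 = 1.136.
The remaining 29% of clearance is unaffected.
CL_new/CL_old = 1.136 + 0.29 = 1.426.
Css,avg = (dose rate)/CL, so holding Css fixed requires dose ∝ CL: 25 × 1.426 = 36 mg.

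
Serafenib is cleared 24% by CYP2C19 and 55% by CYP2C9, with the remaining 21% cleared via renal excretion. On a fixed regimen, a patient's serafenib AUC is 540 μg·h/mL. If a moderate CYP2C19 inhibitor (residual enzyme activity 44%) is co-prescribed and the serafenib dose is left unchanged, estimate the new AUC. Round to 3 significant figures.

624 μg·h/mL

The CYP2C19 pathway (24% of clearance) falls to 0.44× activity: 0.24 × 0.44 = 0.1056.
CYP2C9 (55%) and the residual 21% are unaffected.
New clearance relative to baseline: 0.1056 + 0.55 + 0.21 = 0.8656.
AUC ∝ 1/CL, so new value = 540 / 0.8656 = 624 μg·h/mL.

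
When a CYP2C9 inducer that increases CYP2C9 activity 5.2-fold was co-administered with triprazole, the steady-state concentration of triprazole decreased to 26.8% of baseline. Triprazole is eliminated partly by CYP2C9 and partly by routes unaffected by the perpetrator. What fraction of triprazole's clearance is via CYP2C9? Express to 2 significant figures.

CL'/CL = 1 / 0.268 = 3.731
5.2·fm + (1 − fm) = 3.731
fm = (3.731 − 1) / (5.2 − 1) = 0.65

0.65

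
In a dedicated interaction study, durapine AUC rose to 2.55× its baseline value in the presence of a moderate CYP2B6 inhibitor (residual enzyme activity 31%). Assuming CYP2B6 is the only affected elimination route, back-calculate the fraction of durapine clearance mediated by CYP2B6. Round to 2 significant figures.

Let fm be the CYP2B6 fraction. New clearance relative to baseline = fm × 0.31 + (1 − fm).
AUC ratio = 1 / (new CL fraction), so new CL fraction = 1 / 2.55 = 0.3922.
fm × 0.31 + 1 − fm = 0.3922  ⇒  fm × (0.31 − 1) = −0.6078  ⇒  fm = 0.88.

0.88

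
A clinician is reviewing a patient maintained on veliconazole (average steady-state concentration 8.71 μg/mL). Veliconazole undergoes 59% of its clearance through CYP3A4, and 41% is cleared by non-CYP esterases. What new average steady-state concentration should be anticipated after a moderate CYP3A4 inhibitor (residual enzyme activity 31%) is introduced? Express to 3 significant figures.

CYP3A4: 0.59 × 0.31 = 0.1829
Other: 0.41 (unchanged)
CL_new/CL_old = 0.1829 + 0.41 = 0.5929.
With dosing unchanged, average steady-state concentration scales as 1/CL: 8.71 / 0.5929 = 14.7 μg/mL.

14.7 μg/mL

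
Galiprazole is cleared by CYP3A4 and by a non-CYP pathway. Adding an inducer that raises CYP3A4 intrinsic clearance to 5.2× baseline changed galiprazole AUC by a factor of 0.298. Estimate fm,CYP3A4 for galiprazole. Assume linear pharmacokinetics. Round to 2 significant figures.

CL'/CL = 1 / 0.298 = 3.356
5.2·fm + (1 − fm) = 3.356
fm = (3.356 − 1) / (5.2 − 1) = 0.56

0.56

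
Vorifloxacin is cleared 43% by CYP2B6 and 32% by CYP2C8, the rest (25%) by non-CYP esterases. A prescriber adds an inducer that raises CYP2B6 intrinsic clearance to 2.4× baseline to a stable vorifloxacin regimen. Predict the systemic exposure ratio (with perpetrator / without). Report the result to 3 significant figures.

0.624

CYP2B6: 0.43 × 2.4 = 1.032
CYP2C8: 0.32 (unchanged)
Other: 0.25 (unchanged)
New clearance relative to baseline: 1.032 + 0.32 + 0.25 = 1.602.
Since systemic exposure ∝ 1/CL, the ratio is 1 / 1.602 = 0.624.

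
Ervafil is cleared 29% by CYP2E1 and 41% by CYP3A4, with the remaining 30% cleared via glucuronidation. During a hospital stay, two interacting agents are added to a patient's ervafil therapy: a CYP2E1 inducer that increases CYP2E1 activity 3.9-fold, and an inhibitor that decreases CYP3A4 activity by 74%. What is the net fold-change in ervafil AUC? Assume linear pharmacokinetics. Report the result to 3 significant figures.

The CYP2E1 pathway (29% of clearance) increases to 3.9× activity: 0.29 × 3.9 = 1.131.
The CYP3A4 pathway (41% of clearance) is reduced to 0.26× activity: 0.41 × 0.26 = 0.1066.
Non-CYP routes (30%) are unchanged.
CL_new/CL_old = 1.131 + 0.1066 + 0.3 = 1.5376.
Net AUC ratio = 1 / 1.5376 = 0.650.

0.650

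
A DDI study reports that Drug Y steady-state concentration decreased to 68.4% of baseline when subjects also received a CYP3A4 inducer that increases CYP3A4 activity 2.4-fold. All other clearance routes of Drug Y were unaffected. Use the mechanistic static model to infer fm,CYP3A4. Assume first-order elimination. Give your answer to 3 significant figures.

CL'/CL = 1 / 0.684 = 1.462
2.4·fm + (1 − fm) = 1.462
fm = (1.462 − 1) / (2.4 − 1) = 0.330

0.330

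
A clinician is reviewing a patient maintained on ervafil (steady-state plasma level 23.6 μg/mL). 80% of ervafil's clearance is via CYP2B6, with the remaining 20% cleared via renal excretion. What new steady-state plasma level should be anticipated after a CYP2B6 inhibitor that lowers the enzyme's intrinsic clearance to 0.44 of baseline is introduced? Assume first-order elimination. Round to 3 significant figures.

42.8 μg/mL

The CYP2B6 pathway (80% of clearance) drops to 0.44× activity: 0.8 × 0.44 = 0.352.
The remaining 20% of clearance is unaffected.
New clearance relative to baseline: 0.352 + 0.2 = 0.552.
New steady-state plasma level = baseline ÷ relative clearance = 23.6 / 0.552 = 42.8 μg/mL.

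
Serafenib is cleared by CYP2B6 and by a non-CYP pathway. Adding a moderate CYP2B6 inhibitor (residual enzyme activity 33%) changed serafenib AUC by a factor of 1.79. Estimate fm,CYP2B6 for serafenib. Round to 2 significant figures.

Call the CYP2B6 fraction fm. After the interaction, CL_new/CL_old = fm × 0.33 + (1 − fm).
AUC ratio = 1 / (new CL fraction), so new CL fraction = 1 / 1.79 = 0.5587.
fm × 0.33 + 1 − fm = 0.5587  ⇒  fm × (0.33 − 1) = −0.4413  ⇒  fm = 0.66.

0.66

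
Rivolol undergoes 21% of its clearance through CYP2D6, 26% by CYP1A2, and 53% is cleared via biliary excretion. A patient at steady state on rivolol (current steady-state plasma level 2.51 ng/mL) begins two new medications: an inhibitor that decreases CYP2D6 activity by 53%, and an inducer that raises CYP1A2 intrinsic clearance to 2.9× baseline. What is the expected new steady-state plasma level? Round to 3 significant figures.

1.82 ng/mL

The CYP2D6 pathway (21% of clearance) is reduced to 0.47× activity: 0.21 × 0.47 = 0.0987.
The CYP1A2 pathway (26% of clearance) is boosted to 2.9× activity: 0.26 × 2.9 = 0.754.
Non-CYP routes (53%) are unchanged.
Relative clearance = 0.0987 + 0.754 + 0.53 = 1.3827.
Steady-state plasma level ∝ 1/CL: new value = 2.51 / 1.3827 = 1.82 ng/mL.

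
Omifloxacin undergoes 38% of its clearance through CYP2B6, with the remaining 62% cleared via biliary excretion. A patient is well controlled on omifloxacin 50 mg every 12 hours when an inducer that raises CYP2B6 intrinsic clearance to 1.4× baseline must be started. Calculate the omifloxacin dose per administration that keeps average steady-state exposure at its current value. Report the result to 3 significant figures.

57.6 mg

The CYP2B6 pathway (38% of clearance) is boosted to 1.4× activity: 0.38 × 1.4 = 0.532.
Non-CYP routes (62%) are unchanged.
New clearance relative to baseline: 0.532 + 0.62 = 1.152.
Css,avg = (dose rate)/CL, so holding Css fixed requires dose ∝ CL: 50 × 1.152 = 57.6 mg.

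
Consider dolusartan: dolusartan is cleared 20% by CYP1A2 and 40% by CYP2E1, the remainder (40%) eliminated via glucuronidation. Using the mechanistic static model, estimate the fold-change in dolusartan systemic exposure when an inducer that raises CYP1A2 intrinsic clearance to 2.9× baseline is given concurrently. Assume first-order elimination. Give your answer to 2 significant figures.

0.72

CYP1A2: 0.2 × 2.9 = 0.58
CYP2E1: 0.4 (unchanged)
Other: 0.4 (unchanged)
Relative clearance = 0.58 + 0.4 + 0.4 = 1.38.
Systemic exposure ratio = CL_old/CL_new = 1 / 1.38 = 0.72.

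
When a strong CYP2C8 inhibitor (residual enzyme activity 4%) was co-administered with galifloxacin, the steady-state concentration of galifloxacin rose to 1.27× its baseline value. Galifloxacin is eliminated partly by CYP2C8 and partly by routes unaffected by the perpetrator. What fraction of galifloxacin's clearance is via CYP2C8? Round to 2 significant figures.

0.22

CL'/CL = 1 / 1.27 = 0.7874
0.04·fm + (1 − fm) = 0.7874
fm = (0.7874 − 1) / (0.04 − 1) = 0.22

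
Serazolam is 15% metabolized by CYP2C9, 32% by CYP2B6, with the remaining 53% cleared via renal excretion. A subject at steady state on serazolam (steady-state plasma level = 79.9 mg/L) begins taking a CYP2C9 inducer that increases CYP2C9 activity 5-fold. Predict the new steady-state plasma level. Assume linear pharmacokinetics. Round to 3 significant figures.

The CYP2C9 pathway (15% of clearance) rises to 5× activity: 0.15 × 5 = 0.75.
CYP2B6 (32%) and the residual 53% are unaffected.
CL_new/CL_old = 0.75 + 0.32 + 0.53 = 1.6.
Steady-state plasma level ∝ 1/CL, so new value = 79.9 / 1.6 = 49.9 mg/L.

49.9 mg/L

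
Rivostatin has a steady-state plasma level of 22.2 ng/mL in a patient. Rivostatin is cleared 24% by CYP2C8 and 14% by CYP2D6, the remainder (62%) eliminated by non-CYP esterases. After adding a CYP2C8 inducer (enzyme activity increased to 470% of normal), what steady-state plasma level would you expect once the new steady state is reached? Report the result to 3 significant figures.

The CYP2C8 pathway (24% of clearance) increases to 4.7× activity: 0.24 × 4.7 = 1.128.
CYP2D6 (14%) and the residual 62% are unaffected.
CL_new/CL_old = 1.128 + 0.14 + 0.62 = 1.888.
New steady-state plasma level = baseline ÷ relative clearance = 22.2 / 1.888 = 11.8 ng/mL.

11.8 ng/mL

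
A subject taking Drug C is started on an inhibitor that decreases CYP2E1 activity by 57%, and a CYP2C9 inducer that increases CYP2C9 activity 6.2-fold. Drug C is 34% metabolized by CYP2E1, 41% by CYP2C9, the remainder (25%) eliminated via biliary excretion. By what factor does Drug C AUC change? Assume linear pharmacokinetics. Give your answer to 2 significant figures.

0.34

The CYP2E1 pathway (34% of clearance) drops to 0.43× activity: 0.34 × 0.43 = 0.1462.
The CYP2C9 pathway (41% of clearance) rises to 6.2× activity: 0.41 × 6.2 = 2.542.
Non-CYP routes (25%) are unchanged.
CL_new/CL_old = 0.1462 + 2.542 + 0.25 = 2.9382.
Net AUC ratio = 1 / 2.9382 = 0.34.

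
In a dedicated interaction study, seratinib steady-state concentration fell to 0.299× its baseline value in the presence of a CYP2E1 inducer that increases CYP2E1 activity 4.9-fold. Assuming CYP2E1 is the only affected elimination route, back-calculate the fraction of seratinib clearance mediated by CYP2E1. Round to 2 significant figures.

Let x = fm,CYP2E1. Because steady-state concentration ∝ 1/CL, relative clearance rose to 1/0.299 = 3.344.
Setting x·4.9 + (1 − x) = 3.344 and solving: x = (3.344 − 1)/(4.9 − 1) = 0.60.

0.60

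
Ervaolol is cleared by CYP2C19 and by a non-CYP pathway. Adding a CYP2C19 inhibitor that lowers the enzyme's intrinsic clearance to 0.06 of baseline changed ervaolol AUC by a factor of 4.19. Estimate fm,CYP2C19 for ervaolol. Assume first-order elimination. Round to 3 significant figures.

0.810

Let fm be the CYP2C19 fraction. New clearance relative to baseline = fm × 0.06 + (1 − fm).
AUC ratio = 1 / (new CL fraction), so new CL fraction = 1 / 4.19 = 0.2387.
fm × 0.06 + 1 − fm = 0.2387  ⇒  fm × (0.06 − 1) = −0.7613  ⇒  fm = 0.810.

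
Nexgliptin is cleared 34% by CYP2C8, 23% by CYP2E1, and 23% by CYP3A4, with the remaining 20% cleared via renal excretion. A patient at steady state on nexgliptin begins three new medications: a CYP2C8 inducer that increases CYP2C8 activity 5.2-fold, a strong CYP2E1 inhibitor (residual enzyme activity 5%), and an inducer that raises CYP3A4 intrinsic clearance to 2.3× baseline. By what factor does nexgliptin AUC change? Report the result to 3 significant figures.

0.399

CYP2C8: 0.34 × 5.2 = 1.768
CYP2E1: 0.23 × 0.05 = 0.0115
CYP3A4: 0.23 × 2.3 = 0.529
Other: 0.2 (unchanged)
New clearance relative to baseline: 1.768 + 0.0115 + 0.529 + 0.2 = 2.5085.
Because AUC varies inversely with clearance, the combined effect is 1 / 2.5085 = 0.399.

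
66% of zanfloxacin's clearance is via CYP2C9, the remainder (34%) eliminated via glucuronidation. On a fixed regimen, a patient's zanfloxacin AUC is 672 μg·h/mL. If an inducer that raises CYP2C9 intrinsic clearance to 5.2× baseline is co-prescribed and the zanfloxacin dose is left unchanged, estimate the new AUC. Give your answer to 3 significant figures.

CYP2C9: 0.66 × 5.2 = 3.432
Other: 0.34 (unchanged)
CL_new/CL_old = 3.432 + 0.34 = 3.772.
AUC ∝ 1/CL, so new value = 672 / 3.772 = 178 μg·h/mL.

178 μg·h/mL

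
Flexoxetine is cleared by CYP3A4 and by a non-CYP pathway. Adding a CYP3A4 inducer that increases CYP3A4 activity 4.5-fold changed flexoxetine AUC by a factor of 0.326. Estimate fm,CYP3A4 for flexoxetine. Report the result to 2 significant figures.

Call the CYP3A4 fraction fm. After the interaction, CL_new/CL_old = fm × 4.5 + (1 − fm).
AUC ratio = 1 / (new CL fraction), so new CL fraction = 1 / 0.326 = 3.067.
fm × 4.5 + 1 − fm = 3.067  ⇒  fm × (4.5 − 1) = 2.067  ⇒  fm = 0.59.

0.59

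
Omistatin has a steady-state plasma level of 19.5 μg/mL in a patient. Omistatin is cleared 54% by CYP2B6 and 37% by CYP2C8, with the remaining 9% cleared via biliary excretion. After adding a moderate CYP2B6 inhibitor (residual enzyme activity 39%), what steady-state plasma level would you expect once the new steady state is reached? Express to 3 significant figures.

29.1 μg/mL

The CYP2B6 pathway (54% of clearance) falls to 0.39× activity: 0.54 × 0.39 = 0.2106.
CYP2C8 (37%) and the residual 9% are unaffected.
New clearance relative to baseline: 0.2106 + 0.37 + 0.09 = 0.6706.
Steady-state plasma level ∝ 1/CL, so new value = 19.5 / 0.6706 = 29.1 μg/mL.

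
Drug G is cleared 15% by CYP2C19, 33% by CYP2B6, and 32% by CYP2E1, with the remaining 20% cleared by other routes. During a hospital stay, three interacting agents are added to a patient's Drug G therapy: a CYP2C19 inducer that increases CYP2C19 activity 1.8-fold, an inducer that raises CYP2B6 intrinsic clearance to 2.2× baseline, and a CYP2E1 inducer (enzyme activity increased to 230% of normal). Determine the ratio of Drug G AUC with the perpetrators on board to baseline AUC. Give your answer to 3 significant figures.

The CYP2C19 pathway (15% of clearance) is boosted to 1.8× activity: 0.15 × 1.8 = 0.27.
The CYP2B6 pathway (33% of clearance) increases to 2.2× activity: 0.33 × 2.2 = 0.726.
The CYP2E1 pathway (32% of clearance) rises to 2.3× activity: 0.32 × 2.3 = 0.736.
Non-CYP routes (20%) are unchanged.
CL_new/CL_old = 0.27 + 0.726 + 0.736 + 0.2 = 1.932.
Net AUC ratio = 1 / 1.932 = 0.518.

0.518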